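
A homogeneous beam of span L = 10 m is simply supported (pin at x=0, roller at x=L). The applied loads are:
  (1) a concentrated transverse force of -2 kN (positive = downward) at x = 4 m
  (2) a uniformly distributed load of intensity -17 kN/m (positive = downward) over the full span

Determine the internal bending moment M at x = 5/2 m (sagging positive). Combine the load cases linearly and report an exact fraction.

M(5/2) = -1299/8 kN·m

Load 1 — point force P=-2 kN at a=4 m (b=L-a=6):
  M_1 = Pbx/L  [x≤a] = (-2)·6·(5/2)/10 = -3 kN·m
Load 2 — uniform load w=-17 kN/m over full span:
  M_2 = wx(L-x)/2 = (-17)·(5/2)·(10-(5/2))/2 = -1275/8 kN·m
Superposition: M = Σ M_i = -1299/8 kN·m ≈ -162.375000 kN·m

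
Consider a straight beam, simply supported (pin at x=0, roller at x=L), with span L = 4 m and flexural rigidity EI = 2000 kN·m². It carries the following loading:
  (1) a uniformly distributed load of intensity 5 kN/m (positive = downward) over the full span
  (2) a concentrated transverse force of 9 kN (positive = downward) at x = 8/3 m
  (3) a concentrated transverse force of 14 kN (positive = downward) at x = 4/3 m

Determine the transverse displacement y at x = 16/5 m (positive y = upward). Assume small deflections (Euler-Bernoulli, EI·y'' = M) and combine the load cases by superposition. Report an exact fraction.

y(16/5) = -15788/1265625 m

Load 1 — uniform load w=5 kN/m over full span:
  y_1 = -wx(L³-2Lx²+x³)/(24EI) = -5·(16/5)·(4³-2·4·(16/5)²+(16/5)³)/(24·2000) = -232/46875 m
Load 2 — point force P=9 kN at a=8/3 m (b=L-a=4/3):
  y_2 = -Pa(L-x)(2Lx-a²-x²)/(6LEI)  [x>a] = -9·(8/3)·(4-(16/5))·(2·4·(16/5)-(8/3)²-(16/5)²)/(6·4·2000) = -464/140625 m
Load 3 — point force P=14 kN at a=4/3 m (b=L-a=8/3):
  y_3 = -Pa(L-x)(2Lx-a²-x²)/(6LEI)  [x>a] = -14·(4/3)·(4-(16/5))·(2·4·(16/5)-(4/3)²-(16/5)²)/(6·4·2000) = -5348/1265625 m
Superposition: y = Σ y_i = -15788/1265625 m ≈ -0.012474 m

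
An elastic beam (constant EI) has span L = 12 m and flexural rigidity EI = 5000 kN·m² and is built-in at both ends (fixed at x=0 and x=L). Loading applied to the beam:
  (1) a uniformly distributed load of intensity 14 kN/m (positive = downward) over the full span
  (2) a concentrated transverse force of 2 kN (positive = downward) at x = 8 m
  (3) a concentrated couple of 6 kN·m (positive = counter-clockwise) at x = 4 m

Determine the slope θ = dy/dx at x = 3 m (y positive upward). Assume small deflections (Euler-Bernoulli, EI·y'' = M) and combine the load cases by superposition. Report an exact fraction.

Load 1 — uniform load w=14 kN/m over full span:
  θ_1 = -wx(L-x)(L-2x)/(12EI) = -14·3·(12-3)·(12-2·3)/(12·5000) = -189/5000 rad
Load 2 — point force P=2 kN at a=8 m (b=L-a=4):
  θ_2 = -Pb²x(2aL-(3a+b)x)/(2L³EI)  [x≤a] = -2·4²·3·(2·8·12-(3·8+4)·3)/(2·12³·5000) = -3/5000 rad
Load 3 — applied couple M₀=6 kN·m at a=4 m (b=L-a=8):
  θ_3 = (R_Ax²/2 - M_Ax)/EI  [x≤a] with R_A=2/3, M_A=0 = ((2/3)·3²/2 - 0·3)/5000 = 3/5000 rad
Superposition: θ = Σ θ_i = -189/5000 rad ≈ -0.037800 rad

θ(3) = -189/5000 rad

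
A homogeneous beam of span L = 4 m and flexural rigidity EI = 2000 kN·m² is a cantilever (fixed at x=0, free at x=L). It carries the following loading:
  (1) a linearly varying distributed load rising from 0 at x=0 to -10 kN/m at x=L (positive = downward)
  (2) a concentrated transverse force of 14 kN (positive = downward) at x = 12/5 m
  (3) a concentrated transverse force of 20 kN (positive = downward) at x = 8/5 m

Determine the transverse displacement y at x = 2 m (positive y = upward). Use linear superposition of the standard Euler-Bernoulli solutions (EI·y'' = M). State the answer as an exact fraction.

y(2) = -203/75000 m

Load 1 — triangular load w₀=-10 kN/m (0→w₀ over full span):
  y_1 = (w₀Lx³/12-w₀L²x²/6-w₀x⁵/(120L))/EI = ((-10)·4·2³/12-(-10)·4²·2²/6-(-10)·2⁵/(120·4))/2000 = 121/3000 m
Load 2 — point force P=14 kN at a=12/5 m (b=L-a=8/5):
  y_2 = -Px²(3a-x)/(6EI)  [x≤a] = -14·2²·(3·(12/5)-2)/(6·2000) = -91/3750 m
Load 3 — point force P=20 kN at a=8/5 m (b=L-a=12/5):
  y_3 = -Pa²(3x-a)/(6EI)  [x>a] = -20·(8/5)²·(3·2-(8/5))/(6·2000) = -176/9375 m
Superposition: y = Σ y_i = -203/75000 m ≈ -0.002707 m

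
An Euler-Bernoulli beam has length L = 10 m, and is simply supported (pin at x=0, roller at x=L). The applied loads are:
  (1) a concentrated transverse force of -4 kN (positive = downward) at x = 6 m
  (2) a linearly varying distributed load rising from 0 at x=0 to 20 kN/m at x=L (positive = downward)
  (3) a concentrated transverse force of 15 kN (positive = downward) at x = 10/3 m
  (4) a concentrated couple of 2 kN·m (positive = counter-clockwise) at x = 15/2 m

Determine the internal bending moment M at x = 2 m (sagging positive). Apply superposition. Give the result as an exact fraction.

M(2) = 406/5 kN·m

Load 1 — point force P=-4 kN at a=6 m (b=L-a=4):
  M_1 = Pbx/L  [x≤a] = (-4)·4·2/10 = -16/5 kN·m
Load 2 — triangular load w₀=20 kN/m (0→w₀ over full span):
  M_2 = w₀Lx/6 - w₀x³/(6L) = 20·10·2/6 - 20·2³/(6·10) = 64 kN·m
Load 3 — point force P=15 kN at a=10/3 m (b=L-a=20/3):
  M_3 = Pbx/L  [x≤a] = 15·(20/3)·2/10 = 20 kN·m
Load 4 — applied couple M₀=2 kN·m at a=15/2 m (b=L-a=5/2):
  M_4 = M₀x/L  [x≤a] = 2·2/10 = 2/5 kN·m
Superposition: M = Σ M_i = 406/5 kN·m ≈ 81.200000 kN·m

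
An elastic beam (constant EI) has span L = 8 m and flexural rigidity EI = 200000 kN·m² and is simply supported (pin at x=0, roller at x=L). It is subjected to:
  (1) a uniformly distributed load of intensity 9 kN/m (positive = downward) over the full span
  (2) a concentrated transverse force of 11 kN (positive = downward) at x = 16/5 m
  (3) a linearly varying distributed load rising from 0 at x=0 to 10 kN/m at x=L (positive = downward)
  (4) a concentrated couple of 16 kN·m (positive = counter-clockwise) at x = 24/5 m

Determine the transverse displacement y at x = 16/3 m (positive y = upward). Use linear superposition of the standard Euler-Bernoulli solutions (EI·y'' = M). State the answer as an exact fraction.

Load 1 — uniform load w=9 kN/m over full span:
  y_1 = -wx(L³-2Lx²+x³)/(24EI) = -9·(16/3)·(8³-2·8·(16/3)²+(16/3)³)/(24·200000) = -176/84375 m
Load 2 — point force P=11 kN at a=16/5 m (b=L-a=24/5):
  y_2 = -Pa(L-x)(2Lx-a²-x²)/(6LEI)  [x>a] = -11·(16/5)·(8-(16/3))·(2·8·(16/3)-(16/5)²-(16/3)²)/(6·8·200000) = -14432/31640625 m
Load 3 — triangular load w₀=10 kN/m (0→w₀ over full span):
  y_3 = -w₀x(7L⁴-10L²x²+3x⁴)/(360LEI) = -10·(16/3)·(7·8⁴-10·8²·(16/3)²+3·(16/3)⁴)/(360·8·200000) = -544/455625 m
Load 4 — applied couple M₀=16 kN·m at a=24/5 m (b=L-a=16/5):
  y_4 = (M₀x³/(6L)-M₀(x-a)²/2+C₁x)/EI  [x>a] with C₁=M₀(3b²-L²)/(6L)=-832/75 = (16·(16/3)³/(6·8)-16·((16/3)-(24/5))²/2+(-832/75)·(16/3))/200000 = -344/6328125 m
Superposition: y = Σ y_i = -1079368/284765625 m ≈ -0.003790 m

y(16/3) = -1079368/284765625 m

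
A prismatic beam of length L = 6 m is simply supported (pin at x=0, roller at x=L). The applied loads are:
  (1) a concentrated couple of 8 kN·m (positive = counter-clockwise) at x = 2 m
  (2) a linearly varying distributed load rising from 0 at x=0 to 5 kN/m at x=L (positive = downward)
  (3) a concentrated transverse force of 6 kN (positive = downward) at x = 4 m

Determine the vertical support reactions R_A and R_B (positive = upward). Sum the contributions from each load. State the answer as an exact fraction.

Load 1 — applied couple M₀=8 kN·m at a=2 m (b=L-a=4):
  R_A = M₀/L = 8/6 = 4/3 kN
  R_B = -M₀/L = -8/6 = -4/3 kN
Load 2 — triangular load w₀=5 kN/m (0→w₀ over full span):
  R_A = w₀L/6 = 5·6/6 = 5 kN
  R_B = w₀L/3 = 5·6/3 = 10 kN
Load 3 — point force P=6 kN at a=4 m (b=L-a=2):
  R_A = Pb/L = 6·2/6 = 2 kN
  R_B = Pa/L = 6·4/6 = 4 kN
Superposition: R_A = 25/3 kN, R_B = 38/3 kN

R_A = 25/3 kN, R_B = 38/3 kN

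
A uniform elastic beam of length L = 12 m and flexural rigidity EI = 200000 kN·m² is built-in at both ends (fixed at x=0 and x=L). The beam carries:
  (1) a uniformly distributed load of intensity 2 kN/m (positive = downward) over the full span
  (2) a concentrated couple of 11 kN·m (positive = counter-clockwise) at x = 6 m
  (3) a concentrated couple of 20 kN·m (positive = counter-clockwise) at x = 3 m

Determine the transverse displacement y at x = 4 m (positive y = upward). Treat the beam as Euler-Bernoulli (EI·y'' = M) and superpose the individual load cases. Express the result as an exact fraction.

Load 1 — uniform load w=2 kN/m over full span:
  y_1 = -wx²(L-x)²/(24EI) = -2·4²·(12-4)²/(24·200000) = -4/9375 m
Load 2 — applied couple M₀=11 kN·m at a=6 m (b=L-a=6):
  y_2 = (R_Ax³/6 - M_Ax²/2)/EI  [x≤a] with R_A=11/8, M_A=11/4 = ((11/8)·4³/6 - (11/4)·4²/2)/200000 = -11/300000 m
Load 3 — applied couple M₀=20 kN·m at a=3 m (b=L-a=9):
  y_3 = (R_Ax³/6 - M_Ax²/2 - M₀(x-a)²/2)/EI  [x>a] with R_A=15/8, M_A=-15/4 = ((15/8)·4³/6 - (-15/4)·4²/2 - 20·(4-3)²/2)/200000 = 1/5000 m
Superposition: y = Σ y_i = -79/300000 m ≈ -0.000263 m

y(4) = -79/300000 m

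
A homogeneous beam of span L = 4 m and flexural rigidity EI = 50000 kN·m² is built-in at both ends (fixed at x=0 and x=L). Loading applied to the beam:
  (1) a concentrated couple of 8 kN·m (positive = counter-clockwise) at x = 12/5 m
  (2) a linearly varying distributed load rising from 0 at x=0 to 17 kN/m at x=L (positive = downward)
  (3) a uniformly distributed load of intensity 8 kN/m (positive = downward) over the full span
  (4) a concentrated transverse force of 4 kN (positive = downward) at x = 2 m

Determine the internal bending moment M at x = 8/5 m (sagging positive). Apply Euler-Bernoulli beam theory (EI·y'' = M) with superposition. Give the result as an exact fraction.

Load 1 — applied couple M₀=8 kN·m at a=12/5 m (b=L-a=8/5):
  M_1 = R_Ax - M_A  [x≤a] with R_A=72/25, M_A=64/25 = (72/25)·(8/5) - (64/25) = 256/125 kN·m
Load 2 — triangular load w₀=17 kN/m (0→w₀ over full span):
  M_2 = 3w₀Lx/20 - w₀L²/30 - w₀x³/(6L) = 3·17·4·(8/5)/20 - 17·4²/30 - 17·(8/5)³/(6·4) = 544/125 kN·m
Load 3 — uniform load w=8 kN/m over full span:
  M_3 = wLx/2 - wL²/12 - wx²/2 = 8·4·(8/5)/2 - 8·4²/12 - 8·(8/5)²/2 = 352/75 kN·m
Load 4 — point force P=4 kN at a=2 m (b=L-a=2):
  M_4 = Pb²(3a+b)x/L³ - Pab²/L²  [x≤a] = 4·2²·(3·2+2)·(8/5)/4³ - 4·2·2²/4² = 6/5 kN·m
Superposition: M = Σ M_i = 922/75 kN·m ≈ 12.293333 kN·m

M(8/5) = 922/75 kN·m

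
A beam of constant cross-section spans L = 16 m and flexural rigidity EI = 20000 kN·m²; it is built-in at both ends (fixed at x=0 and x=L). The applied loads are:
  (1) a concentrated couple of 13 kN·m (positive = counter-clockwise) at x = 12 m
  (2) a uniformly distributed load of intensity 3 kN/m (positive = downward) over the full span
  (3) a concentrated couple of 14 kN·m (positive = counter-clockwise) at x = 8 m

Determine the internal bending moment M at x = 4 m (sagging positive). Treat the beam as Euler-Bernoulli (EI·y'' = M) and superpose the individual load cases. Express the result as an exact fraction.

Load 1 — applied couple M₀=13 kN·m at a=12 m (b=L-a=4):
  M_1 = R_Ax - M_A  [x≤a] with R_A=117/128, M_A=65/16 = (117/128)·4 - (65/16) = -13/32 kN·m
Load 2 — uniform load w=3 kN/m over full span:
  M_2 = wLx/2 - wL²/12 - wx²/2 = 3·16·4/2 - 3·16²/12 - 3·4²/2 = 8 kN·m
Load 3 — applied couple M₀=14 kN·m at a=8 m (b=L-a=8):
  M_3 = R_Ax - M_A  [x≤a] with R_A=21/16, M_A=7/2 = (21/16)·4 - (7/2) = 7/4 kN·m
Superposition: M = Σ M_i = 299/32 kN·m ≈ 9.343750 kN·m

M(4) = 299/32 kN·m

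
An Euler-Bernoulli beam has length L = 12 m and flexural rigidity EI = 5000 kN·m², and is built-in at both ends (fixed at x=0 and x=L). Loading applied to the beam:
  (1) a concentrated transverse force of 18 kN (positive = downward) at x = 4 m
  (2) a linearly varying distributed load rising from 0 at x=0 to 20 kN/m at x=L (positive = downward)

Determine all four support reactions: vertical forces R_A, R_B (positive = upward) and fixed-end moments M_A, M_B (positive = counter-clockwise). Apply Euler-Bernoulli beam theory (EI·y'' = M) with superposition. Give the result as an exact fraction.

Load 1 — point force P=18 kN at a=4 m (b=L-a=8):
  R_A = Pb²(3a+b)/L³ = 18·8²·(3·4+8)/12³ = 40/3 kN
  M_A = Pab²/L² = 18·4·8²/12² = 32 kN·m
  R_B = Pa²(a+3b)/L³ = 18·4²·(4+3·8)/12³ = 14/3 kN
  M_B = -Pa²b/L² = -18·4²·8/12² = -16 kN·m
Load 2 — triangular load w₀=20 kN/m (0→w₀ over full span):
  R_A = 3w₀L/20 = 3·20·12/20 = 36 kN
  M_A = w₀L²/30 = 20·12²/30 = 96 kN·m
  R_B = 7w₀L/20 = 7·20·12/20 = 84 kN
  M_B = -w₀L²/20 = -20·12²/20 = -144 kN·m
Superposition: R_A = 148/3 kN, M_A = 128 kN·m, R_B = 266/3 kN, M_B = -160 kN·m

R_A = 148/3 kN, M_A = 128 kN·m, R_B = 266/3 kN, M_B = -160 kN·m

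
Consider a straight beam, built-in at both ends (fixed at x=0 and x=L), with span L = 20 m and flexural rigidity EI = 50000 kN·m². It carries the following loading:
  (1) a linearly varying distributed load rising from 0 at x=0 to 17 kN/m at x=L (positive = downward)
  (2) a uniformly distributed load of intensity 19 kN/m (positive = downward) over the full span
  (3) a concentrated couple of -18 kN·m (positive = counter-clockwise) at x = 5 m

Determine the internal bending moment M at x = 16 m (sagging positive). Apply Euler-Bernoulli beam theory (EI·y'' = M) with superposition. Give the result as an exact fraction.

Load 1 — triangular load w₀=17 kN/m (0→w₀ over full span):
  M_1 = 3w₀Lx/20 - w₀L²/30 - w₀x³/(6L) = 3·17·20·16/20 - 17·20²/30 - 17·16³/(6·20) = 136/15 kN·m
Load 2 — uniform load w=19 kN/m over full span:
  M_2 = wLx/2 - wL²/12 - wx²/2 = 19·20·16/2 - 19·20²/12 - 19·16²/2 = -76/3 kN·m
Load 3 — applied couple M₀=-18 kN·m at a=5 m (b=L-a=15):
  M_3 = R_Ax - M_A - M₀  [x>a] with R_A=-81/80, M_A=27/8 = (-81/80)·16 - (27/8) - (-18) = -63/40 kN·m
Superposition: M = Σ M_i = -2141/120 kN·m ≈ -17.841667 kN·m

M(16) = -2141/120 kN·m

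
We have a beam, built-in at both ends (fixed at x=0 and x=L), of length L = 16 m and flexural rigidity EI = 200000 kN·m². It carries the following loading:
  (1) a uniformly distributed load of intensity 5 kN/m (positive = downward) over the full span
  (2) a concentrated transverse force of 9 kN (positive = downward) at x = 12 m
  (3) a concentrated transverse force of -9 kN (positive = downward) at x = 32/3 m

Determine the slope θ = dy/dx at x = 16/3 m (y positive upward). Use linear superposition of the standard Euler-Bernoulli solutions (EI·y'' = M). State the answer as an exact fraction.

θ(16/3) = -601/1012500 rad

Load 1 — uniform load w=5 kN/m over full span:
  θ_1 = -wx(L-x)(L-2x)/(12EI) = -5·(16/3)·(16-(16/3))·(16-2·(16/3))/(12·200000) = -32/50625 rad
Load 2 — point force P=9 kN at a=12 m (b=L-a=4):
  θ_2 = -Pb²x(2aL-(3a+b)x)/(2L³EI)  [x≤a] = -9·4²·(16/3)·(2·12·16-(3·12+4)·(16/3))/(2·16³·200000) = -1/12500 rad
Load 3 — point force P=-9 kN at a=32/3 m (b=L-a=16/3):
  θ_3 = -Pb²x(2aL-(3a+b)x)/(2L³EI)  [x≤a] = -(-9)·(16/3)²·(16/3)·(2·(32/3)·16-(3·(32/3)+(16/3))·(16/3))/(2·16³·200000) = 2/16875 rad
Superposition: θ = Σ θ_i = -601/1012500 rad ≈ -0.000594 rad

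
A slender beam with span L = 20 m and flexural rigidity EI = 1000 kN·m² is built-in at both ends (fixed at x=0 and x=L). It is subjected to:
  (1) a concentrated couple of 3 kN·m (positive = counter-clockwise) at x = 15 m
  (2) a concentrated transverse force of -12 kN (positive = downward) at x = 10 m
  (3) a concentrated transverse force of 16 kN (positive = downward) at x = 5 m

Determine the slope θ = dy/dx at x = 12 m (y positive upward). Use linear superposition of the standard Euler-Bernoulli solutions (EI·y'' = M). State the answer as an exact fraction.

θ(12) = -71/10000 rad

Load 1 — applied couple M₀=3 kN·m at a=15 m (b=L-a=5):
  θ_1 = (R_Ax²/2 - M_Ax)/EI  [x≤a] with R_A=27/160, M_A=15/16 = ((27/160)·12²/2 - (15/16)·12)/1000 = 9/10000 rad
Load 2 — point force P=-12 kN at a=10 m (b=L-a=10):
  θ_2 = Pa²(L-x)(2bL-(3b+a)(L-x))/(2L³EI)  [x>a] = (-12)·10²·(20-12)·(2·10·20-(3·10+10)·(20-12))/(2·20³·1000) = -6/125 rad
Load 3 — point force P=16 kN at a=5 m (b=L-a=15):
  θ_3 = Pa²(L-x)(2bL-(3b+a)(L-x))/(2L³EI)  [x>a] = 16·5²·(20-12)·(2·15·20-(3·15+5)·(20-12))/(2·20³·1000) = 1/25 rad
Superposition: θ = Σ θ_i = -71/10000 rad ≈ -0.007100 rad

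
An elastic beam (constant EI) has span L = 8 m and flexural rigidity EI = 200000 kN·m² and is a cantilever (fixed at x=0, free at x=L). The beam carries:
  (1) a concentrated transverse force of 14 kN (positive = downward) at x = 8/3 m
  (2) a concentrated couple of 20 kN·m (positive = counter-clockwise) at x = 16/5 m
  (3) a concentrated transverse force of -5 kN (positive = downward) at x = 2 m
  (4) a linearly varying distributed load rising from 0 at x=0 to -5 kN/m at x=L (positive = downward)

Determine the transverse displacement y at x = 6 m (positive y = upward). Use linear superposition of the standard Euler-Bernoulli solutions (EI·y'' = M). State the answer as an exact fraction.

y(6) = 1070021/162000000 m

Load 1 — point force P=14 kN at a=8/3 m (b=L-a=16/3):
  y_1 = -Pa²(3x-a)/(6EI)  [x>a] = -14·(8/3)²·(3·6-(8/3))/(6·200000) = -322/253125 m
Load 2 — applied couple M₀=20 kN·m at a=16/5 m (b=L-a=24/5):
  y_2 = M₀a(2x-a)/(2EI)  [x>a] = 20·(16/5)·(2·6-(16/5))/(2·200000) = 22/15625 m
Load 3 — point force P=-5 kN at a=2 m (b=L-a=6):
  y_3 = -Pa²(3x-a)/(6EI)  [x>a] = -(-5)·2²·(3·6-2)/(6·200000) = 1/3750 m
Load 4 — triangular load w₀=-5 kN/m (0→w₀ over full span):
  y_4 = (w₀Lx³/12-w₀L²x²/6-w₀x⁵/(120L))/EI = ((-5)·8·6³/12-(-5)·8²·6²/6-(-5)·6⁵/(120·8))/200000 = 2481/400000 m
Superposition: y = Σ y_i = 1070021/162000000 m ≈ 0.006605 m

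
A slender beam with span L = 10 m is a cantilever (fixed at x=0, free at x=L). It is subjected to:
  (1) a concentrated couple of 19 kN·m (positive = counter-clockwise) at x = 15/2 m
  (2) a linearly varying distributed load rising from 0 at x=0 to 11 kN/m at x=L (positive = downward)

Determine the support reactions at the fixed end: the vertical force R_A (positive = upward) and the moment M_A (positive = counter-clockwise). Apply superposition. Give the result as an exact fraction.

R_A = 55 kN, M_A = 1043/3 kN·m

Load 1 — applied couple M₀=19 kN·m at a=15/2 m (b=L-a=5/2):
  R_A = 0 kN
  M_A = -M₀ = -19 kN·m
Load 2 — triangular load w₀=11 kN/m (0→w₀ over full span):
  R_A = w₀L/2 = 11·10/2 = 55 kN
  M_A = w₀L²/3 = 11·10²/3 = 1100/3 kN·m
Superposition: R_A = 55 kN, M_A = 1043/3 kN·m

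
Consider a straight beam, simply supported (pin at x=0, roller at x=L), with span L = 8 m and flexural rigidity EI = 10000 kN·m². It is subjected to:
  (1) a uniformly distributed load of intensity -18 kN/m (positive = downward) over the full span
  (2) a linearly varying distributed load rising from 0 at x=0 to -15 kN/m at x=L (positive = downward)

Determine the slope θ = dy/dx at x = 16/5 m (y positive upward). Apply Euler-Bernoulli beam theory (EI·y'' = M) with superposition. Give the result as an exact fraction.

θ(16/5) = 3956/234375 rad

Load 1 — uniform load w=-18 kN/m over full span:
  θ_1 = -w(L³-6Lx²+4x³)/(24EI) = -(-18)·(8³-6·8·(16/5)²+4·(16/5)³)/(24·10000) = 888/78125 rad
Load 2 — triangular load w₀=-15 kN/m (0→w₀ over full span):
  θ_2 = -w₀(7L⁴-30L²x²+15x⁴)/(360LEI) = -(-15)·(7·8⁴-30·8²·(16/5)²+15·(16/5)⁴)/(360·8·10000) = 1292/234375 rad
Superposition: θ = Σ θ_i = 3956/234375 rad ≈ 0.016879 rad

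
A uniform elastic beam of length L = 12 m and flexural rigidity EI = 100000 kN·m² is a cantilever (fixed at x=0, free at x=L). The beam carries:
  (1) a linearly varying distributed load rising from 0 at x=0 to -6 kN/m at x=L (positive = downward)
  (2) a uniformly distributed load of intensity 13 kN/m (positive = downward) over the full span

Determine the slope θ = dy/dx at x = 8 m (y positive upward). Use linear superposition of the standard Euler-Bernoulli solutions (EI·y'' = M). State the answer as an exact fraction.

Load 1 — triangular load w₀=-6 kN/m (0→w₀ over full span):
  θ_1 = (w₀Lx²/4-w₀L²x/3-w₀x⁴/(24L))/EI = ((-6)·12·8²/4-(-6)·12²·8/3-(-6)·8⁴/(24·12))/100000 = 116/9375 rad
Load 2 — uniform load w=13 kN/m over full span:
  θ_2 = -wx(x²-3Lx+3L²)/(6EI) = -13·8·(8²-3·12·8+3·12²)/(6·100000) = -338/9375 rad
Superposition: θ = Σ θ_i = -74/3125 rad ≈ -0.023680 rad

θ(8) = -74/3125 rad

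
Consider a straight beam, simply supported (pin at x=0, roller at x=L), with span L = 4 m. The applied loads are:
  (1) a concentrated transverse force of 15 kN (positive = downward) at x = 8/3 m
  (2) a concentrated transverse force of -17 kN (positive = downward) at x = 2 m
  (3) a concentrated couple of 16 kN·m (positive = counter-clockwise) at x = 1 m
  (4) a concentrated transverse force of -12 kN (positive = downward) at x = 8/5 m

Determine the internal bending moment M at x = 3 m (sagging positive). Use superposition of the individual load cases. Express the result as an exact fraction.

Load 1 — point force P=15 kN at a=8/3 m (b=L-a=4/3):
  M_1 = Pa(L-x)/L  [x>a] = 15·(8/3)·(4-3)/4 = 10 kN·m
Load 2 — point force P=-17 kN at a=2 m (b=L-a=2):
  M_2 = Pa(L-x)/L  [x>a] = (-17)·2·(4-3)/4 = -17/2 kN·m
Load 3 — applied couple M₀=16 kN·m at a=1 m (b=L-a=3):
  M_3 = M₀x/L - M₀  [x>a] = 16·3/4 - 16 = -4 kN·m
Load 4 — point force P=-12 kN at a=8/5 m (b=L-a=12/5):
  M_4 = Pa(L-x)/L  [x>a] = (-12)·(8/5)·(4-3)/4 = -24/5 kN·m
Superposition: M = Σ M_i = -73/10 kN·m ≈ -7.300000 kN·m

M(3) = -73/10 kN·m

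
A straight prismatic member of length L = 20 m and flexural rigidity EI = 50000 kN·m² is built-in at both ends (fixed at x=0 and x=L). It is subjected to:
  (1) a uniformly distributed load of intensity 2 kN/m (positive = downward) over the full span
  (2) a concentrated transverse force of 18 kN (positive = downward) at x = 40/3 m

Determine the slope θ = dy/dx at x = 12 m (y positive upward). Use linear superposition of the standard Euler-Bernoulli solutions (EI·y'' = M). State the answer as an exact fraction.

θ(12) = 1/625 rad

Load 1 — uniform load w=2 kN/m over full span:
  θ_1 = -wx(L-x)(L-2x)/(12EI) = -2·12·(20-12)·(20-2·12)/(12·50000) = 4/3125 rad
Load 2 — point force P=18 kN at a=40/3 m (b=L-a=20/3):
  θ_2 = -Pb²x(2aL-(3a+b)x)/(2L³EI)  [x≤a] = -18·(20/3)²·12·(2·(40/3)·20-(3·(40/3)+(20/3))·12)/(2·20³·50000) = 1/3125 rad
Superposition: θ = Σ θ_i = 1/625 rad ≈ 0.001600 rad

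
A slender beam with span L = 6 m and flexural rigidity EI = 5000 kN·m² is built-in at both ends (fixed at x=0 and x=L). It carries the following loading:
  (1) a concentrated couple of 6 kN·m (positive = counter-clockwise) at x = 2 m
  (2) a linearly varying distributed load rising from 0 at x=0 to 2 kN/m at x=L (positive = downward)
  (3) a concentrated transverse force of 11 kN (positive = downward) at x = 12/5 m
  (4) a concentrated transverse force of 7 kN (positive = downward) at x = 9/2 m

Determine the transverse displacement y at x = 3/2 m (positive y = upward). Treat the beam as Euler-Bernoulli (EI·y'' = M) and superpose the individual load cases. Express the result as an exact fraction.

y(3/2) = -118281/64000000 m

Load 1 — applied couple M₀=6 kN·m at a=2 m (b=L-a=4):
  y_1 = (R_Ax³/6 - M_Ax²/2)/EI  [x≤a] with R_A=4/3, M_A=0 = ((4/3)·(3/2)³/6 - 0·(3/2)²/2)/5000 = 3/20000 m
Load 2 — triangular load w₀=2 kN/m (0→w₀ over full span):
  y_2 = -w₀x²(L-x)²(x+2L)/(120LEI) = -2·(3/2)²·(6-(3/2))²·((3/2)+2·6)/(120·6·5000) = -2187/6400000 m
Load 3 — point force P=11 kN at a=12/5 m (b=L-a=18/5):
  y_3 = -Pb²x²(3aL-(3a+b)x)/(6L³EI)  [x≤a] = -11·(18/5)²·(3/2)²·(3·(12/5)·6-(3·(12/5)+(18/5))·(3/2))/(6·6³·5000) = -2673/2000000 m
Load 4 — point force P=7 kN at a=9/2 m (b=L-a=3/2):
  y_4 = -Pb²x²(3aL-(3a+b)x)/(6L³EI)  [x≤a] = -7·(3/2)²·(3/2)²·(3·(9/2)·6-(3·(9/2)+(3/2))·(3/2))/(6·6³·5000) = -819/2560000 m
Superposition: y = Σ y_i = -118281/64000000 m ≈ -0.001848 m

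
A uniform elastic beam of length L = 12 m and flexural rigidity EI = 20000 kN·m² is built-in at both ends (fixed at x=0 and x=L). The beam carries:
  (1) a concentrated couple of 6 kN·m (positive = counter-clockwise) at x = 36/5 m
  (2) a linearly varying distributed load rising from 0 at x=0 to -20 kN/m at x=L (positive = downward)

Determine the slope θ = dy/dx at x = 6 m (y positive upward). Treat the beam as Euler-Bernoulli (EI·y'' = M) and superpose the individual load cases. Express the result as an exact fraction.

Load 1 — applied couple M₀=6 kN·m at a=36/5 m (b=L-a=24/5):
  θ_1 = (R_Ax²/2 - M_Ax)/EI  [x≤a] with R_A=18/25, M_A=48/25 = ((18/25)·6²/2 - (48/25)·6)/20000 = 9/125000 rad
Load 2 — triangular load w₀=-20 kN/m (0→w₀ over full span):
  θ_2 = -w₀(2x(L-x)(L-2x)(x+2L)+x²(L-x)²)/(120LEI) = -(-20)·(2·6·(12-6)·(12-2·6)·(6+2·12)+6²·(12-6)²)/(120·12·20000) = 9/10000 rad
Superposition: θ = Σ θ_i = 243/250000 rad ≈ 0.000972 rad

θ(6) = 243/250000 rad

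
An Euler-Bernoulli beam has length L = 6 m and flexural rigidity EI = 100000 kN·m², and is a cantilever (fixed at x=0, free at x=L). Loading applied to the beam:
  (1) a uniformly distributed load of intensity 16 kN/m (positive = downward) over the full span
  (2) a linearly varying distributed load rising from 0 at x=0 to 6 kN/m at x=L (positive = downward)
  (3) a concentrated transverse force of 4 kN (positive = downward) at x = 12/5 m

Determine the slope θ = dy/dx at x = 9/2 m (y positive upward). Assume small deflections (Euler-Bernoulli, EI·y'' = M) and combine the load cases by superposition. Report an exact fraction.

Load 1 — uniform load w=16 kN/m over full span:
  θ_1 = -wx(x²-3Lx+3L²)/(6EI) = -16·(9/2)·((9/2)²-3·6·(9/2)+3·6²)/(6·100000) = -567/100000 rad
Load 2 — triangular load w₀=6 kN/m (0→w₀ over full span):
  θ_2 = (w₀Lx²/4-w₀L²x/3-w₀x⁴/(24L))/EI = (6·6·(9/2)²/4-6·6²·(9/2)/3-6·(9/2)⁴/(24·6))/100000 = -20331/12800000 rad
Load 3 — point force P=4 kN at a=12/5 m (b=L-a=18/5):
  θ_3 = -Pa²/(2EI)  [x>a] = -4·(12/5)²/(2·100000) = -9/78125 rad
Superposition: θ = Σ θ_i = -2359539/320000000 rad ≈ -0.007374 rad

θ(9/2) = -2359539/320000000 rad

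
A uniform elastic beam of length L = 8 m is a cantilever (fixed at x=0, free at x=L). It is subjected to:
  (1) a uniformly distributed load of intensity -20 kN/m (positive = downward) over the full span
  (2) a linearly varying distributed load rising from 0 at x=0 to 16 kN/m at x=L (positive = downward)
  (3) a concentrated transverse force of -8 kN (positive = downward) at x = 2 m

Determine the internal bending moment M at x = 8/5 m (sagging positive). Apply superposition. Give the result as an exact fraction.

M(8/5) = 64688/375 kN·m

Load 1 — uniform load w=-20 kN/m over full span:
  M_1 = -w(L-x)²/2 = -(-20)·(8-(8/5))²/2 = 2048/5 kN·m
Load 2 — triangular load w₀=16 kN/m (0→w₀ over full span):
  M_2 = w₀Lx/2 - w₀L²/3 - w₀x³/(6L) = 16·8·(8/5)/2 - 16·8²/3 - 16·(8/5)³/(6·8) = -90112/375 kN·m
Load 3 — point force P=-8 kN at a=2 m (b=L-a=6):
  M_3 = -P(a-x)  [x≤a] = -(-8)·(2-(8/5)) = 16/5 kN·m
Superposition: M = Σ M_i = 64688/375 kN·m ≈ 172.501333 kN·m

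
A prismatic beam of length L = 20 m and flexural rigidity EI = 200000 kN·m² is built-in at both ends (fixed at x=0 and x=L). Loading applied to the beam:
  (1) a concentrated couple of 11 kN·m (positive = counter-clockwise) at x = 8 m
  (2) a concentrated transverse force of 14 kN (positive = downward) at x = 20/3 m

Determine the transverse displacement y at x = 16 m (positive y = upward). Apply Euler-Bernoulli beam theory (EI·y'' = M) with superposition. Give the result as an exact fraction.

Load 1 — applied couple M₀=11 kN·m at a=8 m (b=L-a=12):
  y_1 = (R_Ax³/6 - M_Ax²/2 - M₀(x-a)²/2)/EI  [x>a] with R_A=99/125, M_A=33/25 = ((99/125)·16³/6 - (33/25)·16²/2 - 11·(16-8)²/2)/200000 = 77/781250 m
Load 2 — point force P=14 kN at a=20/3 m (b=L-a=40/3):
  y_2 = -Pa²(L-x)²(3bL-(3b+a)(L-x))/(6L³EI)  [x>a] = -14·(20/3)²·(20-16)²·(3·(40/3)·20-(3·(40/3)+(20/3))·(20-16))/(6·20³·200000) = -161/253125 m
Superposition: y = Σ y_i = -34013/63281250 m ≈ -0.000537 m

y(16) = -34013/63281250 m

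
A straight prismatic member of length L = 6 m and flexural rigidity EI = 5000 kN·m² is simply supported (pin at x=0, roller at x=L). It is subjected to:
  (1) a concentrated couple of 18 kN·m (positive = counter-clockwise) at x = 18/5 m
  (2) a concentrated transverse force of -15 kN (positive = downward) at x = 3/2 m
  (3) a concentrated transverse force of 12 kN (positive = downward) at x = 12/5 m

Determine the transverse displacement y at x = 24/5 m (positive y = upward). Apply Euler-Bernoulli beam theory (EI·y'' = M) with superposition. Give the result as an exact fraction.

Load 1 — applied couple M₀=18 kN·m at a=18/5 m (b=L-a=12/5):
  y_1 = (M₀x³/(6L)-M₀(x-a)²/2+C₁x)/EI  [x>a] with C₁=M₀(3b²-L²)/(6L)=-234/25 = (18·(24/5)³/(6·6)-18·((24/5)-(18/5))²/2+(-234/25)·(24/5))/5000 = -81/156250 m
Load 2 — point force P=-15 kN at a=3/2 m (b=L-a=9/2):
  y_2 = -Pa(L-x)(2Lx-a²-x²)/(6LEI)  [x>a] = -(-15)·(3/2)·(6-(24/5))·(2·6·(24/5)-(3/2)²-(24/5)²)/(6·6·5000) = 9693/2000000 m
Load 3 — point force P=12 kN at a=12/5 m (b=L-a=18/5):
  y_3 = -Pa(L-x)(2Lx-a²-x²)/(6LEI)  [x>a] = -12·(12/5)·(6-(24/5))·(2·6·(24/5)-(12/5)²-(24/5)²)/(6·6·5000) = -432/78125 m
Superposition: y = Σ y_i = -2403/2000000 m ≈ -0.001202 m

y(24/5) = -2403/2000000 m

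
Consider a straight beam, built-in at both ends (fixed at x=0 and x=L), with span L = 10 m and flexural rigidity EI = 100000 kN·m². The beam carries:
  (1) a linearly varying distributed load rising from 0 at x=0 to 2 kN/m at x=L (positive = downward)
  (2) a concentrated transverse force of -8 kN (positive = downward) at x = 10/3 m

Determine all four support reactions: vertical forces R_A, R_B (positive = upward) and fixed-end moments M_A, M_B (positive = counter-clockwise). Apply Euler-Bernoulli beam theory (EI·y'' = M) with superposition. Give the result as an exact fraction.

Load 1 — triangular load w₀=2 kN/m (0→w₀ over full span):
  R_A = 3w₀L/20 = 3·2·10/20 = 3 kN
  M_A = w₀L²/30 = 2·10²/30 = 20/3 kN·m
  R_B = 7w₀L/20 = 7·2·10/20 = 7 kN
  M_B = -w₀L²/20 = -2·10²/20 = -10 kN·m
Load 2 — point force P=-8 kN at a=10/3 m (b=L-a=20/3):
  R_A = Pb²(3a+b)/L³ = (-8)·(20/3)²·(3·(10/3)+(20/3))/10³ = -160/27 kN
  M_A = Pab²/L² = (-8)·(10/3)·(20/3)²/10² = -320/27 kN·m
  R_B = Pa²(a+3b)/L³ = (-8)·(10/3)²·((10/3)+3·(20/3))/10³ = -56/27 kN
  M_B = -Pa²b/L² = -(-8)·(10/3)²·(20/3)/10² = 160/27 kN·m
Superposition: R_A = -79/27 kN, M_A = -140/27 kN·m, R_B = 133/27 kN, M_B = -110/27 kN·m

R_A = -79/27 kN, M_A = -140/27 kN·m, R_B = 133/27 kN, M_B = -110/27 kN·m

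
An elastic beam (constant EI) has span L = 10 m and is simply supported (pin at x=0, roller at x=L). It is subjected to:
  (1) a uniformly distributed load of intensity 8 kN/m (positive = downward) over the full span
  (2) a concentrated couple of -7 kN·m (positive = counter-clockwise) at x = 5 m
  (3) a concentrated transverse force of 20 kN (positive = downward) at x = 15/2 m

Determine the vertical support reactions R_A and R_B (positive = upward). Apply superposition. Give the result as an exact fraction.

R_A = 443/10 kN, R_B = 557/10 kN

Load 1 — uniform load w=8 kN/m over full span:
  R_A = wL/2 = 8·10/2 = 40 kN
  R_B = wL/2 = 8·10/2 = 40 kN
Load 2 — applied couple M₀=-7 kN·m at a=5 m (b=L-a=5):
  R_A = M₀/L = (-7)/10 = -7/10 kN
  R_B = -M₀/L = -(-7)/10 = 7/10 kN
Load 3 — point force P=20 kN at a=15/2 m (b=L-a=5/2):
  R_A = Pb/L = 20·(5/2)/10 = 5 kN
  R_B = Pa/L = 20·(15/2)/10 = 15 kN
Superposition: R_A = 443/10 kN, R_B = 557/10 kN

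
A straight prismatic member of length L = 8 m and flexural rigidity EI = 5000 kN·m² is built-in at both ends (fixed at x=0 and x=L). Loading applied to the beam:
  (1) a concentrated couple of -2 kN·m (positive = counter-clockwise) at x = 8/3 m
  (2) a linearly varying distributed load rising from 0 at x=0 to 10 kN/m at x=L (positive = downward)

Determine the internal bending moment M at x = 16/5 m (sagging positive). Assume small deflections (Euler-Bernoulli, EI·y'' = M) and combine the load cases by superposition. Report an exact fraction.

M(16/5) = 838/75 kN·m

Load 1 — applied couple M₀=-2 kN·m at a=8/3 m (b=L-a=16/3):
  M_1 = R_Ax - M_A - M₀  [x>a] with R_A=-1/3, M_A=0 = (-1/3)·(16/5) - 0 - (-2) = 14/15 kN·m
Load 2 — triangular load w₀=10 kN/m (0→w₀ over full span):
  M_2 = 3w₀Lx/20 - w₀L²/30 - w₀x³/(6L) = 3·10·8·(16/5)/20 - 10·8²/30 - 10·(16/5)³/(6·8) = 256/25 kN·m
Superposition: M = Σ M_i = 838/75 kN·m ≈ 11.173333 kN·m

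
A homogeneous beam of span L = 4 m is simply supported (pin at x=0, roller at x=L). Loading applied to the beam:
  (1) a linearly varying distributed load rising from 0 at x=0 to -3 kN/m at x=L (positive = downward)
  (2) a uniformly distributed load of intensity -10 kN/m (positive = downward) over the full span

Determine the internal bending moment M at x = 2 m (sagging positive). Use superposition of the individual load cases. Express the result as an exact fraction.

Load 1 — triangular load w₀=-3 kN/m (0→w₀ over full span):
  M_1 = w₀Lx/6 - w₀x³/(6L) = (-3)·4·2/6 - (-3)·2³/(6·4) = -3 kN·m
Load 2 — uniform load w=-10 kN/m over full span:
  M_2 = wx(L-x)/2 = (-10)·2·(4-2)/2 = -20 kN·m
Superposition: M = Σ M_i = -23 kN·m ≈ -23.000000 kN·m

M(2) = -23 kN·m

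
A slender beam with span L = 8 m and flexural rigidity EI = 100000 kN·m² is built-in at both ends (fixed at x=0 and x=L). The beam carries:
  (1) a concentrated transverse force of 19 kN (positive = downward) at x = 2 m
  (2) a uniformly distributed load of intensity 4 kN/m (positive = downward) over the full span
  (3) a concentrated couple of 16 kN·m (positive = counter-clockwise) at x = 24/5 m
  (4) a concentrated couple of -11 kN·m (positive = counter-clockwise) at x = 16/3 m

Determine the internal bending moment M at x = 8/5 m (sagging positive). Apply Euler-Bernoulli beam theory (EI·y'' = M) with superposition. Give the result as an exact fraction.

Load 1 — point force P=19 kN at a=2 m (b=L-a=6):
  M_1 = Pb²(3a+b)x/L³ - Pab²/L²  [x≤a] = 19·6²·(3·2+6)·(8/5)/8³ - 19·2·6²/8² = 171/40 kN·m
Load 2 — uniform load w=4 kN/m over full span:
  M_2 = wLx/2 - wL²/12 - wx²/2 = 4·8·(8/5)/2 - 4·8²/12 - 4·(8/5)²/2 = -64/75 kN·m
Load 3 — applied couple M₀=16 kN·m at a=24/5 m (b=L-a=16/5):
  M_3 = R_Ax - M_A  [x≤a] with R_A=72/25, M_A=128/25 = (72/25)·(8/5) - (128/25) = -64/125 kN·m
Load 4 — applied couple M₀=-11 kN·m at a=16/3 m (b=L-a=8/3):
  M_4 = R_Ax - M_A  [x≤a] with R_A=-11/6, M_A=-11/3 = (-11/6)·(8/5) - (-11/3) = 11/15 kN·m
Superposition: M = Σ M_i = 3643/1000 kN·m ≈ 3.643000 kN·m

M(8/5) = 3643/1000 kN·m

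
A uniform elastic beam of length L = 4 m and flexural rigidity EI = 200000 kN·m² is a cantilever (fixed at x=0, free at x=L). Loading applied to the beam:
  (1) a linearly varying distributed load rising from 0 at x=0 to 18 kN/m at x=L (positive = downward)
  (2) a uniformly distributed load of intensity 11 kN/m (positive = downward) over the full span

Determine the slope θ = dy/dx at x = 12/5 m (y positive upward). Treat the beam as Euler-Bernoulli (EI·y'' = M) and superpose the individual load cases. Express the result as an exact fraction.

Load 1 — triangular load w₀=18 kN/m (0→w₀ over full span):
  θ_1 = (w₀Lx²/4-w₀L²x/3-w₀x⁴/(24L))/EI = (18·4·(12/5)²/4-18·4²·(12/5)/3-18·(12/5)⁴/(24·4))/200000 = -5193/7812500 rad
Load 2 — uniform load w=11 kN/m over full span:
  θ_2 = -wx(x²-3Lx+3L²)/(6EI) = -11·(12/5)·((12/5)²-3·4·(12/5)+3·4²)/(6·200000) = -429/781250 rad
Superposition: θ = Σ θ_i = -9483/7812500 rad ≈ -0.001214 rad

θ(12/5) = -9483/7812500 rad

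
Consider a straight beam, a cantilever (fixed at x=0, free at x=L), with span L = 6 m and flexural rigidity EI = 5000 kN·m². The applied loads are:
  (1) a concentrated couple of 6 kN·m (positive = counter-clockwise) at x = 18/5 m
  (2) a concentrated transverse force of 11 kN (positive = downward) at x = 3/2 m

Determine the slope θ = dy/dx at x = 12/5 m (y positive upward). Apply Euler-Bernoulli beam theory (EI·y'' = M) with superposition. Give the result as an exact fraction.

θ(12/5) = 81/200000 rad

Load 1 — applied couple M₀=6 kN·m at a=18/5 m (b=L-a=12/5):
  θ_1 = M₀x/EI  [x≤a] = 6·(12/5)/5000 = 9/3125 rad
Load 2 — point force P=11 kN at a=3/2 m (b=L-a=9/2):
  θ_2 = -Pa²/(2EI)  [x>a] = -11·(3/2)²/(2·5000) = -99/40000 rad
Superposition: θ = Σ θ_i = 81/200000 rad ≈ 0.000405 rad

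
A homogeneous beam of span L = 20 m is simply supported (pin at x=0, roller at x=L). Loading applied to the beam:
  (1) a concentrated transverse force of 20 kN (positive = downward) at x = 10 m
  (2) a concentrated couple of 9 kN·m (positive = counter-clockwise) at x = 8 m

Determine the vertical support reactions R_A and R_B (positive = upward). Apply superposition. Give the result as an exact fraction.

Load 1 — point force P=20 kN at a=10 m (b=L-a=10):
  R_A = Pb/L = 20·10/20 = 10 kN
  R_B = Pa/L = 20·10/20 = 10 kN
Load 2 — applied couple M₀=9 kN·m at a=8 m (b=L-a=12):
  R_A = M₀/L = 9/20 kN
  R_B = -M₀/L = -9/20 kN
Superposition: R_A = 209/20 kN, R_B = 191/20 kN

R_A = 209/20 kN, R_B = 191/20 kN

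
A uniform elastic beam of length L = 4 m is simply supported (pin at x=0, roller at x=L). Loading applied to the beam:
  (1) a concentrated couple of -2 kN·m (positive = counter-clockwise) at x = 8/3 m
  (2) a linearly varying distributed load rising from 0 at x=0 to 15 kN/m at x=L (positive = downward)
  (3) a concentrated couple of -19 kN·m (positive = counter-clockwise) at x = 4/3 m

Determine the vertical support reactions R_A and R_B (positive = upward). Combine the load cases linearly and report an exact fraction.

Load 1 — applied couple M₀=-2 kN·m at a=8/3 m (b=L-a=4/3):
  R_A = M₀/L = (-2)/4 = -1/2 kN
  R_B = -M₀/L = -(-2)/4 = 1/2 kN
Load 2 — triangular load w₀=15 kN/m (0→w₀ over full span):
  R_A = w₀L/6 = 15·4/6 = 10 kN
  R_B = w₀L/3 = 15·4/3 = 20 kN
Load 3 — applied couple M₀=-19 kN·m at a=4/3 m (b=L-a=8/3):
  R_A = M₀/L = (-19)/4 = -19/4 kN
  R_B = -M₀/L = -(-19)/4 = 19/4 kN
Superposition: R_A = 19/4 kN, R_B = 101/4 kN

R_A = 19/4 kN, R_B = 101/4 kN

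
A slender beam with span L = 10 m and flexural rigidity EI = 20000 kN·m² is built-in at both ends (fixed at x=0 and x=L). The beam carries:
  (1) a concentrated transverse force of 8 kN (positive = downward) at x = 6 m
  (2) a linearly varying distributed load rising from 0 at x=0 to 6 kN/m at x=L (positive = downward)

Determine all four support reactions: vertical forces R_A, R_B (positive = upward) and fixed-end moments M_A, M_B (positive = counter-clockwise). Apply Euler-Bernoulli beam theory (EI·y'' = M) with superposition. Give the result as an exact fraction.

Load 1 — point force P=8 kN at a=6 m (b=L-a=4):
  R_A = Pb²(3a+b)/L³ = 8·4²·(3·6+4)/10³ = 352/125 kN
  M_A = Pab²/L² = 8·6·4²/10² = 192/25 kN·m
  R_B = Pa²(a+3b)/L³ = 8·6²·(6+3·4)/10³ = 648/125 kN
  M_B = -Pa²b/L² = -8·6²·4/10² = -288/25 kN·m
Load 2 — triangular load w₀=6 kN/m (0→w₀ over full span):
  R_A = 3w₀L/20 = 3·6·10/20 = 9 kN
  M_A = w₀L²/30 = 6·10²/30 = 20 kN·m
  R_B = 7w₀L/20 = 7·6·10/20 = 21 kN
  M_B = -w₀L²/20 = -6·10²/20 = -30 kN·m
Superposition: R_A = 1477/125 kN, M_A = 692/25 kN·m, R_B = 3273/125 kN, M_B = -1038/25 kN·m

R_A = 1477/125 kN, M_A = 692/25 kN·m, R_B = 3273/125 kN, M_B = -1038/25 kN·m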